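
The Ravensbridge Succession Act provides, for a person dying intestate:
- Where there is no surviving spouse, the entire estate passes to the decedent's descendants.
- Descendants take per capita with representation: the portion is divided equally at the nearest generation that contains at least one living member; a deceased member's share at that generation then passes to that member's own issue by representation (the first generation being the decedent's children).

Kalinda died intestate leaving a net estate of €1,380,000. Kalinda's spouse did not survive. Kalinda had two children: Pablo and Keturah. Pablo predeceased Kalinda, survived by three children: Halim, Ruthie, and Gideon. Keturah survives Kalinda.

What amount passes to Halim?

The entire €1,380,000 passes to the descendants.
That amount (€1,380,000) is divided into 2 shares of €690,000: Keturah takes €690,000; Pablo's €690,000 share passes to Pablo's issue.
Pablo's share (€690,000) is divided into 3 shares of €230,000: Halim, Ruthie, and Gideon each take €230,000.

Halim receives €230,000.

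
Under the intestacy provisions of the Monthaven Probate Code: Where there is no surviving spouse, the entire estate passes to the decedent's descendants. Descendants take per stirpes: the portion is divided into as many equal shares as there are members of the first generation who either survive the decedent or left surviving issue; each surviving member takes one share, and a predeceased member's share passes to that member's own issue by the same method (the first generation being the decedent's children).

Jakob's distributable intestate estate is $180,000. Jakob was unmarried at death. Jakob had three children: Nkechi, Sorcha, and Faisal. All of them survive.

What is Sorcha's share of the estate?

The entire $180,000 passes to the descendants.
That amount ($180,000) is divided into 3 shares of $60,000: Nkechi, Sorcha, and Faisal each take $60,000.

Sorcha receives $60,000.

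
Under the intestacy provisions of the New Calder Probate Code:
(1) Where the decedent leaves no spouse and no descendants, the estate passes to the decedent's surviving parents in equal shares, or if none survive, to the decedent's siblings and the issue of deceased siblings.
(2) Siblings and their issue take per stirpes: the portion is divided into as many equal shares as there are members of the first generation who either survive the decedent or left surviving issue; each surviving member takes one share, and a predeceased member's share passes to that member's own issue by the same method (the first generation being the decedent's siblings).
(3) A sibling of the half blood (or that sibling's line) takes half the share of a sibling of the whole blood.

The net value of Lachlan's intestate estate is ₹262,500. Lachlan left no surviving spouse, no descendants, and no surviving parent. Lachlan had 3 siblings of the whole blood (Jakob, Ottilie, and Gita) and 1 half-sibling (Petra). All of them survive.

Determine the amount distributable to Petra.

The entire ₹262,500 passes to the siblings and their issue.
Counting each half-blood sibling's line as half a unit, there are 7/2 units in ₹262,500, so one unit is ₹75,000. Whole-blood lines (Jakob, Ottilie, and Gita) take ₹75,000 each; half-blood lines (Petra) take ₹37,500 each.

Petra receives ₹37,500.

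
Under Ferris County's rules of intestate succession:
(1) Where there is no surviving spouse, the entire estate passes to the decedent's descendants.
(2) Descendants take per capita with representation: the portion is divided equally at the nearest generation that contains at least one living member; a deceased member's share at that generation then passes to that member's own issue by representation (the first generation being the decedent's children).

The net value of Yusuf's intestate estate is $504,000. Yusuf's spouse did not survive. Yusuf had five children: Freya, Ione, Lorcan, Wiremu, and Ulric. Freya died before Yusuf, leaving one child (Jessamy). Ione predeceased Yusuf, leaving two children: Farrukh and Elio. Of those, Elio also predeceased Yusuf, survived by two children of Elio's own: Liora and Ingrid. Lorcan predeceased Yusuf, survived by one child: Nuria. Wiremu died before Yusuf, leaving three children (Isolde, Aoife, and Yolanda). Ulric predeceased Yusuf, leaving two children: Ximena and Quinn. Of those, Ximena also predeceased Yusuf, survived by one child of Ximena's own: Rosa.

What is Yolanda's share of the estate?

The entire $504,000 passes to the descendants.
No child survives, so the initial division is made at the grandchildren's generation.
That amount ($504,000) is divided into 9 shares of $56,000: Jessamy, Farrukh, Nuria, Isolde, Aoife, Yolanda, and Quinn each take $56,000; Elio's $56,000 share passes to Elio's issue; Ximena's $56,000 share passes to Ximena's issue.
Elio's share ($56,000) is divided into 2 shares of $28,000: Liora and Ingrid each take $28,000.
Ximena's share ($56,000) passes entirely to Rosa.

Yolanda receives $56,000.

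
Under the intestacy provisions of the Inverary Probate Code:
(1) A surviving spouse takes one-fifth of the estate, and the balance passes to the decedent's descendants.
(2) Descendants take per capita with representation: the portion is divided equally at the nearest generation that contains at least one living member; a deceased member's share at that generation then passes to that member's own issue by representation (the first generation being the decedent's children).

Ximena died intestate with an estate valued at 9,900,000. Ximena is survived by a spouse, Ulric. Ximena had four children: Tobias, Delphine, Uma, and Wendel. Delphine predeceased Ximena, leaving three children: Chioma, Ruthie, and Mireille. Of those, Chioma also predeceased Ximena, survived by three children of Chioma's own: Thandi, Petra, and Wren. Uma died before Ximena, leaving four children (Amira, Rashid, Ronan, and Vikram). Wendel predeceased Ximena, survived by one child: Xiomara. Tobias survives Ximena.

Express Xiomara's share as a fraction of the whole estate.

Ulric takes one-fifth of 9,900,000 = 1,980,000. The remaining 7,920,000 passes to the descendants.
The descendants' portion (7,920,000) is divided into 4 shares of 1,980,000: Tobias takes 1,980,000; Delphine's 1,980,000 share passes to Delphine's issue; Uma's 1,980,000 share passes to Uma's issue; Wendel's 1,980,000 share passes to Wendel's issue.
Delphine's share (1,980,000) is divided into 3 shares of 660,000: Ruthie and Mireille each take 660,000; Chioma's 660,000 share passes to Chioma's issue.
Chioma's share (660,000) is divided into 3 shares of 220,000: Thandi, Petra, and Wren each take 220,000.
Uma's share (1,980,000) is divided into 4 shares of 495,000: Amira, Rashid, Ronan, and Vikram each take 495,000.
Wendel's share (1,980,000) passes entirely to Xiomara.

Xiomara receives 1/5 of the estate.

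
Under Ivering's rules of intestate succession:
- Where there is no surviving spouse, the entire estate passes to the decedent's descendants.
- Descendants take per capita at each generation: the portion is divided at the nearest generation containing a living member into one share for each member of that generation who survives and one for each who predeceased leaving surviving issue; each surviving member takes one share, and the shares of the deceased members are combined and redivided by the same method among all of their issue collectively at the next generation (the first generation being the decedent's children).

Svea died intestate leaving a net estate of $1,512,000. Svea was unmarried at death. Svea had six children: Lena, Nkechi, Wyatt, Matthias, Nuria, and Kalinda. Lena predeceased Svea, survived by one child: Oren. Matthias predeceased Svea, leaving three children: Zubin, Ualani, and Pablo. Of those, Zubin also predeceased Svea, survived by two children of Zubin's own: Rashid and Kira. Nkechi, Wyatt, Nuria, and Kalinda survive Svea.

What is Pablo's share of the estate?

Pablo receives $126,000.

The entire $1,512,000 passes to the descendants.
That amount ($1,512,000) is divided at the children's generation into 6 shares of $252,000. Nkechi, Wyatt, Nuria, and Kalinda each take $252,000. The 2 shares of the deceased (Lena and Matthias) are combined into a pool of $504,000.
That pool ($504,000) is divided at the grandchildren's generation into 4 shares of $126,000. Oren, Ualani, and Pablo each take $126,000. The remaining share for the deceased Zubin ($126,000) is carried to the next generation.
That pool ($126,000) is divided at the great-grandchildren's generation equally among Rashid and Kira: $63,000 each.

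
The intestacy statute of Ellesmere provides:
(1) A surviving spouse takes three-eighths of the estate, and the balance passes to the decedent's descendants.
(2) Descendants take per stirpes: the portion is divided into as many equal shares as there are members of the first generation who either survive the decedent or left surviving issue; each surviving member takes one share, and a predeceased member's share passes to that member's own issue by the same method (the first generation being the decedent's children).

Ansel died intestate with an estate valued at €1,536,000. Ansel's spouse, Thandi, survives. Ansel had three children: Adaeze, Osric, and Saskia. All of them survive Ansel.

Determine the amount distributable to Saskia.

Thandi takes three-eighths of €1,536,000 = €576,000. The remaining €960,000 passes to the descendants.
The descendants' portion (€960,000) is divided into 3 shares of €320,000: Adaeze, Osric, and Saskia each take €320,000.

Saskia receives €320,000.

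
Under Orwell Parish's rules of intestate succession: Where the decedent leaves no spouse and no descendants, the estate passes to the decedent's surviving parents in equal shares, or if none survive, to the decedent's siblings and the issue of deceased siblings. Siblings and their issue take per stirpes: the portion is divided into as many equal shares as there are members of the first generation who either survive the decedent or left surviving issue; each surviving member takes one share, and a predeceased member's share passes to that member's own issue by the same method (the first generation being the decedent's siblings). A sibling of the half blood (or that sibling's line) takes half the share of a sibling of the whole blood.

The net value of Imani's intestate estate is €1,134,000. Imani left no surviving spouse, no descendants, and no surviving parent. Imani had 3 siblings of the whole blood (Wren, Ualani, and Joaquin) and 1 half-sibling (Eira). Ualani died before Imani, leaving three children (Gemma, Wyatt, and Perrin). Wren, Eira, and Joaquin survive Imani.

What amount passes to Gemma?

Gemma receives €108,000.

The entire €1,134,000 passes to the siblings and their issue.
Counting each half-blood sibling's line as half a unit, there are 7/2 units in €1,134,000, so one unit is €324,000. Whole-blood lines (Wren, Ualani, and Joaquin) take €324,000 each; half-blood lines (Eira) take €162,000 each.
Ualani's share (€324,000) is divided into 3 shares of €108,000: Gemma, Wyatt, and Perrin each take €108,000.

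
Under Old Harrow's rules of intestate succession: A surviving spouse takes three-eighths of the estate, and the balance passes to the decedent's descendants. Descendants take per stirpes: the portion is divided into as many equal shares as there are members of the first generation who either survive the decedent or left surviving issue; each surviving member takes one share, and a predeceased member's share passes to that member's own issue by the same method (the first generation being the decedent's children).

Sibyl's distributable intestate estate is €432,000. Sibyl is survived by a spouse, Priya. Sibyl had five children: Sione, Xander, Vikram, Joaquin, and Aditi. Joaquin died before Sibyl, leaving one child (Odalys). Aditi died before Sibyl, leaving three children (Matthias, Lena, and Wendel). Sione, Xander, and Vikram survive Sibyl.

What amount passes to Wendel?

Wendel receives €18,000.

Priya takes three-eighths of €432,000 = €162,000. The remaining €270,000 passes to the descendants.
The descendants' portion (€270,000) is divided into 5 shares of €54,000: Sione, Xander, and Vikram each take €54,000; Joaquin's €54,000 share passes to Joaquin's issue; Aditi's €54,000 share passes to Aditi's issue.
Joaquin's share (€54,000) passes entirely to Odalys.
Aditi's share (€54,000) is divided into 3 shares of €18,000: Matthias, Lena, and Wendel each take €18,000.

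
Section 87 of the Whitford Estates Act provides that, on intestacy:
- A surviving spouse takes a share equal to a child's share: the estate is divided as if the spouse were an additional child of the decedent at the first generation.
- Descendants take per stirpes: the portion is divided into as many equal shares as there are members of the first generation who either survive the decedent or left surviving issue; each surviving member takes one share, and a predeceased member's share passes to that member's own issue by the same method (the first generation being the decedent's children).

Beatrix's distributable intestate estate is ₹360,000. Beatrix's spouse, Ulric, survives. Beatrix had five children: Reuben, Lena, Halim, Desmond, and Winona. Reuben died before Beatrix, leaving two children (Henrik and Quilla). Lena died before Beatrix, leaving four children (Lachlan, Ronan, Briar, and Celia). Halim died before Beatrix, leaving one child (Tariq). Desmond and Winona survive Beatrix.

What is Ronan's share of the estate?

Ronan receives ₹15,000.

The spouse counts as an additional share at the children's level, so there are 6 primary shares of ₹60,000. Ulric takes one such share (₹60,000).
The children's combined portion (₹300,000) is divided into 5 shares of ₹60,000: Desmond and Winona each take ₹60,000; Reuben's ₹60,000 share passes to Reuben's issue; Lena's ₹60,000 share passes to Lena's issue; Halim's ₹60,000 share passes to Halim's issue.
Reuben's share (₹60,000) is divided into 2 shares of ₹30,000: Henrik and Quilla each take ₹30,000.
Lena's share (₹60,000) is divided into 4 shares of ₹15,000: Lachlan, Ronan, Briar, and Celia each take ₹15,000.
Halim's share (₹60,000) passes entirely to Tariq.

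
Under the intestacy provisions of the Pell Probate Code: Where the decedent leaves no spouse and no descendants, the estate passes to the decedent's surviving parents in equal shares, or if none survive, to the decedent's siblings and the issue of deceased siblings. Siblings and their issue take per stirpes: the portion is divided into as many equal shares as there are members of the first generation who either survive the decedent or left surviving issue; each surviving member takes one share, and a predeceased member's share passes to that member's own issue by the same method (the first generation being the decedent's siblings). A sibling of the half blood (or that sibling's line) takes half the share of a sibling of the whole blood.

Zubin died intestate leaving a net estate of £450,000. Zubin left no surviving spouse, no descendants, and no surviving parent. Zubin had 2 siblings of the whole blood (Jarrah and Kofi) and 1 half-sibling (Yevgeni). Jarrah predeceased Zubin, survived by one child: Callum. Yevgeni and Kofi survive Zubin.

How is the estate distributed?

The entire £450,000 passes to the siblings and their issue.
Counting each half-blood sibling's line as half a unit, there are 5/2 units in £450,000, so one unit is £180,000. Whole-blood lines (Jarrah and Kofi) take £180,000 each; half-blood lines (Yevgeni) take £90,000 each.
Jarrah's share (£180,000) passes entirely to Callum.

Callum: £180,000; Yevgeni: £90,000; Kofi: £180,000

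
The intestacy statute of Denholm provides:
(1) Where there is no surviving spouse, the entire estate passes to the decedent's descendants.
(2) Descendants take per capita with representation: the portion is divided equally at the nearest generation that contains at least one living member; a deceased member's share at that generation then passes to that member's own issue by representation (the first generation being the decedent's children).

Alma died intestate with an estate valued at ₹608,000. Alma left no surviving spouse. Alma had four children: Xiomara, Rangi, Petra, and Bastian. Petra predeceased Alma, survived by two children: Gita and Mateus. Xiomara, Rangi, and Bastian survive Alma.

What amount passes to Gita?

Gita receives ₹76,000.

The entire ₹608,000 passes to the descendants.
That amount (₹608,000) is divided into 4 shares of ₹152,000: Xiomara, Rangi, and Bastian each take ₹152,000; Petra's ₹152,000 share passes to Petra's issue.
Petra's share (₹152,000) is divided into 2 shares of ₹76,000: Gita and Mateus each take ₹76,000.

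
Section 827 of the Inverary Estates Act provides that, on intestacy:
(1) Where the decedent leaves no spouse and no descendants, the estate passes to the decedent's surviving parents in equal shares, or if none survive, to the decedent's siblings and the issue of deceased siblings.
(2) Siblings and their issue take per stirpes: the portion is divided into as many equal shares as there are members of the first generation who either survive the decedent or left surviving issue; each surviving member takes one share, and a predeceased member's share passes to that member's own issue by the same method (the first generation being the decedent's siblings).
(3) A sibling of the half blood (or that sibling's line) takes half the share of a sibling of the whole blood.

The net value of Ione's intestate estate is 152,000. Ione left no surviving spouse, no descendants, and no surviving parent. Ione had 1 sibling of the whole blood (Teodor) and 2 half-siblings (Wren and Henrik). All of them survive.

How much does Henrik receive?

The entire 152,000 passes to the siblings and their issue.
Counting each half-blood sibling's line as half a unit, there are 2 units in 152,000, so one unit is 76,000. Whole-blood lines (Teodor) take 76,000 each; half-blood lines (Wren and Henrik) take 38,000 each.

Henrik receives 38,000.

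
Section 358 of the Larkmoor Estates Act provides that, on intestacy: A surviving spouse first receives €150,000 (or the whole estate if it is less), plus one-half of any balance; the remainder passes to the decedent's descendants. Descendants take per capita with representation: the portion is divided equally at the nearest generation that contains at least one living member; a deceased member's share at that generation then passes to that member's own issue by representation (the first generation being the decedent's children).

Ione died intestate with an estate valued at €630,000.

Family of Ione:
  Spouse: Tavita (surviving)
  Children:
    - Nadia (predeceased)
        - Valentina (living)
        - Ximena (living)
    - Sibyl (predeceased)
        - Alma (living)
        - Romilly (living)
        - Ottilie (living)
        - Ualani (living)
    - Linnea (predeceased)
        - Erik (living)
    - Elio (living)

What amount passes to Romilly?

Romilly receives €15,000.

Tavita first takes €150,000, leaving a balance of €480,000. Tavita then takes one-half of the balance (€240,000), for a total of €390,000. The remaining €240,000 passes to the descendants.
The descendants' portion (€240,000) is divided into 4 shares of €60,000: Elio takes €60,000; Nadia's €60,000 share passes to Nadia's issue; Sibyl's €60,000 share passes to Sibyl's issue; Linnea's €60,000 share passes to Linnea's issue.
Nadia's share (€60,000) is divided into 2 shares of €30,000: Valentina and Ximena each take €30,000.
Sibyl's share (€60,000) is divided into 4 shares of €15,000: Alma, Romilly, Ottilie, and Ualani each take €15,000.
Linnea's share (€60,000) passes entirely to Erik.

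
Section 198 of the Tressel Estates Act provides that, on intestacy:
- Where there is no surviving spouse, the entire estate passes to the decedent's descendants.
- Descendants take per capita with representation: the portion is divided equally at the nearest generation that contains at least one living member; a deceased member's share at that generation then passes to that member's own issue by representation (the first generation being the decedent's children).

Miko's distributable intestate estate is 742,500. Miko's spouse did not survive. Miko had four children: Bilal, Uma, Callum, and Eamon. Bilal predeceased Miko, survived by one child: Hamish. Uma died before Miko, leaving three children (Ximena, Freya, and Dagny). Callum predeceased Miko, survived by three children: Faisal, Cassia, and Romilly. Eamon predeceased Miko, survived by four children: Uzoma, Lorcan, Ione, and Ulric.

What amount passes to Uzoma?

The entire 742,500 passes to the descendants.
No child survives, so the initial division is made at the grandchildren's generation.
That amount (742,500) is divided into 11 shares of 67,500: Hamish, Ximena, Freya, Dagny, Faisal, Cassia, Romilly, Uzoma, Lorcan, Ione, and Ulric each take 67,500.

Uzoma receives 67,500.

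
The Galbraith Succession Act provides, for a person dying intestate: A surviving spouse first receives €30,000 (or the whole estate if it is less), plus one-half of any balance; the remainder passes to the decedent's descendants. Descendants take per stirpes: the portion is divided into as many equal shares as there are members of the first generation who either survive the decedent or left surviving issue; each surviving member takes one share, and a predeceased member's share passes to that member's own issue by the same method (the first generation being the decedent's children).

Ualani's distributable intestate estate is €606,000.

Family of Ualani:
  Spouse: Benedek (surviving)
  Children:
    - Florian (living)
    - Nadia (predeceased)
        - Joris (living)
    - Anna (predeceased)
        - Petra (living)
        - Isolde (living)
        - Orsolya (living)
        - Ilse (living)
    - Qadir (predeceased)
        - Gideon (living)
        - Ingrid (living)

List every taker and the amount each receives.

Benedek: €318,000; Florian: €72,000; Joris: €72,000; Petra: €18,000; Isolde: €18,000; Orsolya: €18,000; Ilse: €18,000; Gideon: €36,000; Ingrid: €36,000

Benedek first takes €30,000, leaving a balance of €576,000. Benedek then takes one-half of the balance (€288,000), for a total of €318,000. The remaining €288,000 passes to the descendants.
The descendants' portion (€288,000) is divided into 4 shares of €72,000: Florian takes €72,000; Nadia's €72,000 share passes to Nadia's issue; Anna's €72,000 share passes to Anna's issue; Qadir's €72,000 share passes to Qadir's issue.
Nadia's share (€72,000) passes entirely to Joris.
Anna's share (€72,000) is divided into 4 shares of €18,000: Petra, Isolde, Orsolya, and Ilse each take €18,000.
Qadir's share (€72,000) is divided into 2 shares of €36,000: Gideon and Ingrid each take €36,000.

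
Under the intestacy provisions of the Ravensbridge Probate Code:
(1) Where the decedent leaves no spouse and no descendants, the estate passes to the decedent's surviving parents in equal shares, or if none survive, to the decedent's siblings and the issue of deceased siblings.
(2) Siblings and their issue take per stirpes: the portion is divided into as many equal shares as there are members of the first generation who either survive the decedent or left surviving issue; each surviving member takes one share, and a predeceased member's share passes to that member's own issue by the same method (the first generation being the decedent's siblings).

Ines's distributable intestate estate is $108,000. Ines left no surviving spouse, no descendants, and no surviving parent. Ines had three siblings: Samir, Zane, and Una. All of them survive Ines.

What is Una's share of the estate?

Una receives $36,000.

The entire $108,000 passes to the siblings and their issue.
That amount ($108,000) is divided into 3 shares of $36,000: Samir, Zane, and Una each take $36,000.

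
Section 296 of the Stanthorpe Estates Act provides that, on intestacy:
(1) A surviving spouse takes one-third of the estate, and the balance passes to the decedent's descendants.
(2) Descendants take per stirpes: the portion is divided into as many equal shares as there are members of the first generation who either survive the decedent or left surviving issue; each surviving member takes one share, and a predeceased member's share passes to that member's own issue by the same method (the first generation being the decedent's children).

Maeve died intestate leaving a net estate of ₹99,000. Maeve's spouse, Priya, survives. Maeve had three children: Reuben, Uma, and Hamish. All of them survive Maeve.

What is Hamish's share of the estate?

Priya takes one-third of ₹99,000 = ₹33,000. The remaining ₹66,000 passes to the descendants.
The descendants' portion (₹66,000) is divided into 3 shares of ₹22,000: Reuben, Uma, and Hamish each take ₹22,000.

Hamish receives ₹22,000.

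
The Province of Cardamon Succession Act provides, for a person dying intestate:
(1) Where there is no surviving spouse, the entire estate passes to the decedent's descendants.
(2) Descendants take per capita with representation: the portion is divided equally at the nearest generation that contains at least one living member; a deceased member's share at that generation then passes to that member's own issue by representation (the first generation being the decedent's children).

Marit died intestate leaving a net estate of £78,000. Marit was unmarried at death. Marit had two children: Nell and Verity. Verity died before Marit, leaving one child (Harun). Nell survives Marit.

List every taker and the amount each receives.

The entire £78,000 passes to the descendants.
That amount (£78,000) is divided into 2 shares of £39,000: Nell takes £39,000; Verity's £39,000 share passes to Verity's issue.
Verity's share (£39,000) passes entirely to Harun.

Nell: £39,000; Harun: £39,000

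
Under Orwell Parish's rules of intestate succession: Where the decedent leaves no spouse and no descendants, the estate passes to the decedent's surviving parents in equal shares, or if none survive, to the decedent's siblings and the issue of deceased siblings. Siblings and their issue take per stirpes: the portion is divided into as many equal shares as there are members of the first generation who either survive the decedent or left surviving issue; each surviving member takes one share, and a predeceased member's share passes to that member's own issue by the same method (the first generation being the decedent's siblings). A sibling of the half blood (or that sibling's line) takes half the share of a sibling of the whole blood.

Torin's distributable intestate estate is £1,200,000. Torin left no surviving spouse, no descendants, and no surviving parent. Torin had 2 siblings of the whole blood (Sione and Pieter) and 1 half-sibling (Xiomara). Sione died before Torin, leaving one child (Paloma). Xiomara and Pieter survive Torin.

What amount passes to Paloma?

Paloma receives £480,000.

The entire £1,200,000 passes to the siblings and their issue.
Counting each half-blood sibling's line as half a unit, there are 5/2 units in £1,200,000, so one unit is £480,000. Whole-blood lines (Sione and Pieter) take £480,000 each; half-blood lines (Xiomara) take £240,000 each.
Sione's share (£480,000) passes entirely to Paloma.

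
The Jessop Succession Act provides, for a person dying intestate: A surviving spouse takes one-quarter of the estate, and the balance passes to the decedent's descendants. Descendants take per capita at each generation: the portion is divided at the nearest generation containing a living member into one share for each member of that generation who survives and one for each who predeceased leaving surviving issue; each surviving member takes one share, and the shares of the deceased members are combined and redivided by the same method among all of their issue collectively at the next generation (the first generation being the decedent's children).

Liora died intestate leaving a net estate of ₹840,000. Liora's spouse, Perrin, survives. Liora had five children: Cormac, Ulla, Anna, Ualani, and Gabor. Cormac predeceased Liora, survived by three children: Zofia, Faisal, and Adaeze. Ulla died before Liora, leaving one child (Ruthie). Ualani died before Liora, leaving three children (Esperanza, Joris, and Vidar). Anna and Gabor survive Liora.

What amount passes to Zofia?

Perrin takes one-quarter of ₹840,000 = ₹210,000. The remaining ₹630,000 passes to the descendants.
The descendants' portion (₹630,000) is divided at the children's generation into 5 shares of ₹126,000. Anna and Gabor each take ₹126,000. The 3 shares of the deceased (Cormac, Ulla, and Ualani) are combined into a pool of ₹378,000.
That pool (₹378,000) is divided at the grandchildren's generation equally among Zofia, Faisal, Adaeze, Ruthie, Esperanza, Joris, and Vidar: ₹54,000 each.

Zofia receives ₹54,000.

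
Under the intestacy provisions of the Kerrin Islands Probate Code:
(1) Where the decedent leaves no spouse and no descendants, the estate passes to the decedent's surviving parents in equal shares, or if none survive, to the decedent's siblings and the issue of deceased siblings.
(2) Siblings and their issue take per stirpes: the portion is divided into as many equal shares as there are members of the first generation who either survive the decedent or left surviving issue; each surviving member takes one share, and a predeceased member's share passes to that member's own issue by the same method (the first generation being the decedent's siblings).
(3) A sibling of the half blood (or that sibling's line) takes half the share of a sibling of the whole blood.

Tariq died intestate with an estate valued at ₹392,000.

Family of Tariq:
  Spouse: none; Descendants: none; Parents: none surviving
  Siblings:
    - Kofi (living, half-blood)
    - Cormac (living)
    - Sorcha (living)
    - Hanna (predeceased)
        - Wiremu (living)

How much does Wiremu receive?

Wiremu receives ₹112,000.

The entire ₹392,000 passes to the siblings and their issue.
Counting each half-blood sibling's line as half a unit, there are 7/2 units in ₹392,000, so one unit is ₹112,000. Whole-blood lines (Cormac, Sorcha, and Hanna) take ₹112,000 each; half-blood lines (Kofi) take ₹56,000 each.
Hanna's share (₹112,000) passes entirely to Wiremu.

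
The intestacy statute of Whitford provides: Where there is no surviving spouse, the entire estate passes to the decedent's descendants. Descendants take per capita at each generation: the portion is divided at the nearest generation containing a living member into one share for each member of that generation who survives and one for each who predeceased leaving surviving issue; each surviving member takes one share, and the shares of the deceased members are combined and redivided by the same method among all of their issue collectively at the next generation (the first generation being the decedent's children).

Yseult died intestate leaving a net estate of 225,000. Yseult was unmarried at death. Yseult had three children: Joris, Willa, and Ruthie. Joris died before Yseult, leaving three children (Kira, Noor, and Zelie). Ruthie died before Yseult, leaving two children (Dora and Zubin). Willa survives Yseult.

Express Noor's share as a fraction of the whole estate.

The entire 225,000 passes to the descendants.
That amount (225,000) is divided at the children's generation into 3 shares of 75,000. Willa takes 75,000. The 2 shares of the deceased (Joris and Ruthie) are combined into a pool of 150,000.
That pool (150,000) is divided at the grandchildren's generation equally among Kira, Noor, Zelie, Dora, and Zubin: 30,000 each.

Noor receives 2/15 of the estate.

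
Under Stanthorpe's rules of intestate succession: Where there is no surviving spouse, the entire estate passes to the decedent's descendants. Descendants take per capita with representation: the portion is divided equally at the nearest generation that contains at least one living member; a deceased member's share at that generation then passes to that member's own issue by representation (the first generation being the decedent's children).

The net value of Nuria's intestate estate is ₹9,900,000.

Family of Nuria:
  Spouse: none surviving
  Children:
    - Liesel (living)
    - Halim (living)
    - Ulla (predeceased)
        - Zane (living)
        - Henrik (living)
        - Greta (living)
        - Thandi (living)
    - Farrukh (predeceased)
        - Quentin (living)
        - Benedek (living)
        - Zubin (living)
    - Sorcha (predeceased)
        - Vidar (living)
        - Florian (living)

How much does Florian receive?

Florian receives ₹990,000.

The entire ₹9,900,000 passes to the descendants.
That amount (₹9,900,000) is divided into 5 shares of ₹1,980,000: Liesel and Halim each take ₹1,980,000; Ulla's ₹1,980,000 share passes to Ulla's issue; Farrukh's ₹1,980,000 share passes to Farrukh's issue; Sorcha's ₹1,980,000 share passes to Sorcha's issue.
Ulla's share (₹1,980,000) is divided into 4 shares of ₹495,000: Zane, Henrik, Greta, and Thandi each take ₹495,000.
Farrukh's share (₹1,980,000) is divided into 3 shares of ₹660,000: Quentin, Benedek, and Zubin each take ₹660,000.
Sorcha's share (₹1,980,000) is divided into 2 shares of ₹990,000: Vidar and Florian each take ₹990,000.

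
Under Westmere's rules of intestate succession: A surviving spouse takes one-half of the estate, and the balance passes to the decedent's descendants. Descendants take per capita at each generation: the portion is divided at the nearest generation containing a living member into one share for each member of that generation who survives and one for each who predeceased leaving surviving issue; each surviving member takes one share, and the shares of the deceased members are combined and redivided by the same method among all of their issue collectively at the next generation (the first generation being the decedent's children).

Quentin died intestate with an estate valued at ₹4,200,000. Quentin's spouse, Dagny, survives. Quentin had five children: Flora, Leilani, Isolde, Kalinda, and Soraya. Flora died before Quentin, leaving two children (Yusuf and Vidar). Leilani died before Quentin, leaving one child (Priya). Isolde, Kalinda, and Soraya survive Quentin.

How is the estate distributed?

Dagny takes one-half of ₹4,200,000 = ₹2,100,000. The remaining ₹2,100,000 passes to the descendants.
The descendants' portion (₹2,100,000) is divided at the children's generation into 5 shares of ₹420,000. Isolde, Kalinda, and Soraya each take ₹420,000. The 2 shares of the deceased (Flora and Leilani) are combined into a pool of ₹840,000.
That pool (₹840,000) is divided at the grandchildren's generation equally among Yusuf, Vidar, and Priya: ₹280,000 each.

Dagny: ₹2,100,000; Yusuf: ₹280,000; Vidar: ₹280,000; Priya: ₹280,000; Isolde: ₹420,000; Kalinda: ₹420,000; Soraya: ₹420,000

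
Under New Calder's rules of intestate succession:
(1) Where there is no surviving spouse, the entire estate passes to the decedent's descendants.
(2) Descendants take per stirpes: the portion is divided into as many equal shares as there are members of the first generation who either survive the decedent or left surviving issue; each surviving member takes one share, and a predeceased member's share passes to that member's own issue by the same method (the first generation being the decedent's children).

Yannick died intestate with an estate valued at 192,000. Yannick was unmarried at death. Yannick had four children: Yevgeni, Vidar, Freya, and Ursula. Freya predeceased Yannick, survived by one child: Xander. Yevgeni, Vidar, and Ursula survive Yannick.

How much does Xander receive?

The entire 192,000 passes to the descendants.
That amount (192,000) is divided into 4 shares of 48,000: Yevgeni, Vidar, and Ursula each take 48,000; Freya's 48,000 share passes to Freya's issue.
Freya's share (48,000) passes entirely to Xander.

Xander receives 48,000.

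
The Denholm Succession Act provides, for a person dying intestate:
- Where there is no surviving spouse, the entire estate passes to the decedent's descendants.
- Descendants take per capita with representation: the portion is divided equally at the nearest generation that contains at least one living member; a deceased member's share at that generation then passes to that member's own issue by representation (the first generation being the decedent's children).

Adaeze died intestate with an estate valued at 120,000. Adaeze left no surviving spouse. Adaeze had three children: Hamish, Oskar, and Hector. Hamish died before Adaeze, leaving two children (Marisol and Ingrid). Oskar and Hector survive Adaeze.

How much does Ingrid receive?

Ingrid receives 20,000.

The entire 120,000 passes to the descendants.
That amount (120,000) is divided into 3 shares of 40,000: Oskar and Hector each take 40,000; Hamish's 40,000 share passes to Hamish's issue.
Hamish's share (40,000) is divided into 2 shares of 20,000: Marisol and Ingrid each take 20,000.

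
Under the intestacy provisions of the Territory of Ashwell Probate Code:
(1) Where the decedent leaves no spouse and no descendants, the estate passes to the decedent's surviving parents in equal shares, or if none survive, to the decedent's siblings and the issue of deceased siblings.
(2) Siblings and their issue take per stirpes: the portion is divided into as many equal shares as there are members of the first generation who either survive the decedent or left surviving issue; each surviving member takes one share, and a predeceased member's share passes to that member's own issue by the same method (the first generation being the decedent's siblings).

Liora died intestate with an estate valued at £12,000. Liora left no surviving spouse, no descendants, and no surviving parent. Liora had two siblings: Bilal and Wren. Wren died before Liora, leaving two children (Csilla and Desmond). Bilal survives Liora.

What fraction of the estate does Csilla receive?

Csilla receives 1/4 of the estate.

The entire £12,000 passes to the siblings and their issue.
That amount (£12,000) is divided into 2 shares of £6,000: Bilal takes £6,000; Wren's £6,000 share passes to Wren's issue.
Wren's share (£6,000) is divided into 2 shares of £3,000: Csilla and Desmond each take £3,000.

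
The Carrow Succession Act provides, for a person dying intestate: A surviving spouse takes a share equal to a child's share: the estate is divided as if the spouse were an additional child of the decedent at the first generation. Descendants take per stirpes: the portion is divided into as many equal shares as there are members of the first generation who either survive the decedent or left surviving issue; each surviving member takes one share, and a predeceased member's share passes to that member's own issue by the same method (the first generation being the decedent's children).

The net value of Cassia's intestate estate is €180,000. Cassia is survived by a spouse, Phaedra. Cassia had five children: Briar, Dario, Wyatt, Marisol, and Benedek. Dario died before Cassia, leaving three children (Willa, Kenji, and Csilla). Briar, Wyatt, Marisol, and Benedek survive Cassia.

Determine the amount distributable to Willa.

The spouse counts as an additional share at the children's level, so there are 6 primary shares of €30,000. Phaedra takes one such share (€30,000).
The children's combined portion (€150,000) is divided into 5 shares of €30,000: Briar, Wyatt, Marisol, and Benedek each take €30,000; Dario's €30,000 share passes to Dario's issue.
Dario's share (€30,000) is divided into 3 shares of €10,000: Willa, Kenji, and Csilla each take €10,000.

Willa receives €10,000.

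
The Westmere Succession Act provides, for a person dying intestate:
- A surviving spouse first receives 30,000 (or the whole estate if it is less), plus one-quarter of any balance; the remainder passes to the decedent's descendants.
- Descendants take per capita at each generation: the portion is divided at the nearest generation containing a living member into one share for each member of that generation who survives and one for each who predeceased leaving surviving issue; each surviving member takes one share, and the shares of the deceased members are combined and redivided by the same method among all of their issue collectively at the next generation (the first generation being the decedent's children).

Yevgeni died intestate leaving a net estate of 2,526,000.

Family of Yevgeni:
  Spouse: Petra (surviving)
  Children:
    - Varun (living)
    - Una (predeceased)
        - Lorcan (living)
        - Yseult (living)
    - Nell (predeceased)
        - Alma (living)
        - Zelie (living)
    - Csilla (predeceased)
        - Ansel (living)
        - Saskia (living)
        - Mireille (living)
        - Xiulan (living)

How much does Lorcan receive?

Lorcan receives 175,500.

Petra first takes 30,000, leaving a balance of 2,496,000. Petra then takes one-quarter of the balance (624,000), for a total of 654,000. The remaining 1,872,000 passes to the descendants.
The descendants' portion (1,872,000) is divided at the children's generation into 4 shares of 468,000. Varun takes 468,000. The 3 shares of the deceased (Una, Nell, and Csilla) are combined into a pool of 1,404,000.
That pool (1,404,000) is divided at the grandchildren's generation equally among Lorcan, Yseult, Alma, Zelie, Ansel, Saskia, Mireille, and Xiulan: 175,500 each.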